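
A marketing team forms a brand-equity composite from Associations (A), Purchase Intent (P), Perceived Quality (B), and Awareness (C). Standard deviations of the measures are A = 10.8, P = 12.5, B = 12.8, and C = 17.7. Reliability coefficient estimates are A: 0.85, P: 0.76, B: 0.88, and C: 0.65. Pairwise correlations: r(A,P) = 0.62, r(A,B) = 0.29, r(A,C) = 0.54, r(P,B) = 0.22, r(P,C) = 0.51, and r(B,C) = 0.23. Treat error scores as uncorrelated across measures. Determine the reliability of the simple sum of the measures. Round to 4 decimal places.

0.8851

Var(A+P+B+C) = 10.8² + 12.5² + 12.8² + 17.7² + 2·[10.8·12.5·0.62 + 10.8·12.8·0.29 + 10.8·17.7·0.54 + 12.5·12.8·0.22 + 12.5·17.7·0.51 + 12.8·17.7·0.23] = 750.02 + 854.325 = 1604.34.
With uncorrelated errors the cross-covariances are all true-score covariance, so they carry over unchanged; only the diagonal terms shrink to ρᵢσᵢ².
True-score variance = [10.8²·0.85 + 12.5²·0.76 + 12.8²·0.88 + 17.7²·0.65] + 854.325 = 565.712 + 854.325 = 1420.04.
Reliability = 1420.04 / 1604.34 = 0.8851.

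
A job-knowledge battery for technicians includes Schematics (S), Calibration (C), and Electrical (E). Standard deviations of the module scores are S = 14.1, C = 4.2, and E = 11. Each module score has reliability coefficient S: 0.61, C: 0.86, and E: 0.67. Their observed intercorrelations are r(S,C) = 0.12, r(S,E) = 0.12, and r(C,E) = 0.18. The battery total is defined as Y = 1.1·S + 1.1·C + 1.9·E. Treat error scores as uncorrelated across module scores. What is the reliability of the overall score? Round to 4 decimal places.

Var(Y) = 1.1²·14.1² + 1.1²·4.2² + 1.9²·11² + 2·[1.21·14.1·4.2·0.12 + 2.09·14.1·11·0.12 + 2.09·4.2·11·0.18] = 698.715 + 129.757 = 828.471.
Because errors are independent across components, Cov(Tᵢ,Tⱼ) = Cov(Xᵢ,Xⱼ); the off-diagonal part of the true-score variance is the same as above.
True-score variance = [1.1²·14.1²·0.61 + 1.1²·4.2²·0.86 + 1.9²·11²·0.67] + 129.757 = 457.761 + 129.757 = 587.517.
Reliability = 587.517 / 828.471 = 0.7092.

0.7092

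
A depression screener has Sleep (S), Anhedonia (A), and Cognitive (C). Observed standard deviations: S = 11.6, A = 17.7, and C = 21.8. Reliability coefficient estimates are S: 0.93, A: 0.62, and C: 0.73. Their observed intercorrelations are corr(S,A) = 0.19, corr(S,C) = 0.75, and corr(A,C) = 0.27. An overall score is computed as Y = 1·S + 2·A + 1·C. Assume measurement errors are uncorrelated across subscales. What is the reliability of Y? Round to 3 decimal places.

0.782

Var(Y) = 11.6² + 2²·17.7² + 21.8² + 2·[2·11.6·17.7·0.19 + 11.6·21.8·0.75 + 2·17.7·21.8·0.27] = 1862.96 + 952.092 = 2815.05.
Under uncorrelated errors the observed covariances equal the true-score covariances, so only the own-variance terms attenuate.
True-score variance = [11.6²·0.93 + 2²·17.7²·0.62 + 21.8²·0.73] + 952.092 = 1249.03 + 952.092 = 2201.12.
Reliability = 2201.12 / 2815.05 = 0.782.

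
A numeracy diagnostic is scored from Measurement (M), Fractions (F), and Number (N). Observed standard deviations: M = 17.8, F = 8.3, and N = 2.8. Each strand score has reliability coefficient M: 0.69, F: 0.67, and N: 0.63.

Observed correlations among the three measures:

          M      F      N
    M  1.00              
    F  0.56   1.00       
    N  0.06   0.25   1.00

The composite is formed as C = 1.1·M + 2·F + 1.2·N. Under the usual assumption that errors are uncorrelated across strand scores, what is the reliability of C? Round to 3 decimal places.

0.800

Var(C) = 1.1²·17.8² + 2²·8.3² + 1.2²·2.8² + 2·[2.2·17.8·8.3·0.56 + 1.32·17.8·2.8·0.06 + 2.4·8.3·2.8·0.25] = 670.226 + 399.814 = 1070.04.
Because errors are independent across components, Cov(Tᵢ,Tⱼ) = Cov(Xᵢ,Xⱼ); the off-diagonal part of the true-score variance is the same as above.
True-score variance = [1.1²·17.8²·0.69 + 2²·8.3²·0.67 + 1.2²·2.8²·0.63] + 399.814 = 456.267 + 399.814 = 856.081.
Reliability = 856.081 / 1070.04 = 0.800.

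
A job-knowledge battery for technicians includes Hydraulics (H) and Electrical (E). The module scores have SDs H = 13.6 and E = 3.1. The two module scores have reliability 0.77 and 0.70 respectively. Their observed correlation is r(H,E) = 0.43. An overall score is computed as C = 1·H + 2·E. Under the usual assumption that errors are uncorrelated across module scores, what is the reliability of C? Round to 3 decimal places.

Var(C) = 13.6² + 2²·3.1² + 2·[2·13.6·3.1·0.43] = 223.4 + 72.5152 = 295.915.
Under uncorrelated errors the observed covariances equal the true-score covariances, so only the own-variance terms attenuate.
True-score variance = [13.6²·0.77 + 2²·3.1²·0.70] + 72.5152 = 169.327 + 72.5152 = 241.842.
Reliability = 241.842 / 295.915 = 0.817.

0.817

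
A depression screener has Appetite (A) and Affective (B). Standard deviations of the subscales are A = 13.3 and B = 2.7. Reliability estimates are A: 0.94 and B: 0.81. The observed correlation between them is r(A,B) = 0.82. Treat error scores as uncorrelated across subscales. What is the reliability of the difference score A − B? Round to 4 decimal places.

Var(A−B) = 13.3² + 2.7² − 2·13.3·2.7·0.82 = 184.18 − 58.8924 = 125.288.
With uncorrelated errors the cross-covariances are all true-score covariance, so they carry over unchanged; only the diagonal terms shrink to ρᵢσᵢ².
True-score variance = [13.3²·0.94 + 2.7²·0.81] − 58.8924 = 172.181 − 58.8924 = 113.289.
Reliability = 113.289 / 125.288 = 0.9042.

0.9042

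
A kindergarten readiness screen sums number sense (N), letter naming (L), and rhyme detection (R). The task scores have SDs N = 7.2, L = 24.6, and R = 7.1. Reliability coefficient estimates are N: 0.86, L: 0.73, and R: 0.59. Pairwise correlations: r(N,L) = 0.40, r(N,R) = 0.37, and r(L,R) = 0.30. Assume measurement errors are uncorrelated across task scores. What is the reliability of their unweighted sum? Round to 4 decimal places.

0.8071

Var(N+L+R) = 7.2² + 24.6² + 7.1² + 2·[7.2·24.6·0.40 + 7.2·7.1·0.37 + 24.6·7.1·0.30] = 707.41 + 284.321 = 991.731.
Because errors are independent across components, Cov(Tᵢ,Tⱼ) = Cov(Xᵢ,Xⱼ); the off-diagonal part of the true-score variance is the same as above.
True-score variance = [7.2²·0.86 + 24.6²·0.73 + 7.1²·0.59] + 284.321 = 516.091 + 284.321 = 800.412.
Reliability = 800.412 / 991.731 = 0.8071.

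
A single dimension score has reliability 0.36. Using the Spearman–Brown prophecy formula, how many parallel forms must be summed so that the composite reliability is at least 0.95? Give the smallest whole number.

k ≥ ρ*(1−ρ₁)/(ρ₁(1−ρ*)) = 0.95·0.64 / (0.36·0.05) = 33.778.
Smallest integer k = 34.

34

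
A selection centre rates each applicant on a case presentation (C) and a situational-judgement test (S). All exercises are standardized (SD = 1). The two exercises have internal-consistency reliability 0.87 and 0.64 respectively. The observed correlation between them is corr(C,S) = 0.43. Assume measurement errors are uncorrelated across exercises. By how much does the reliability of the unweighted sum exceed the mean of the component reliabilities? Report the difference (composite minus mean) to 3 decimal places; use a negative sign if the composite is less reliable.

Var(sum) = 2 + 0.86 = 2.86; true-score variance = 1.51 + 0.86 = 2.37; composite reliability = 0.8287.
Mean component reliability = 0.7550.
Difference = 0.8287 − 0.7550 = 0.074.

0.074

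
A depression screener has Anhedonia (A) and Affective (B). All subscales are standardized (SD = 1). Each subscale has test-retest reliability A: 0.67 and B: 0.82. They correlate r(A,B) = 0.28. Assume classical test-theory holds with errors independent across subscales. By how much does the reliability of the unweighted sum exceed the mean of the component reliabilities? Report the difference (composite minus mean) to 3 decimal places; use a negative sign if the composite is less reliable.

0.056

Var(sum) = 2 + 0.56 = 2.56; true-score variance = 1.49 + 0.56 = 2.05; composite reliability = 0.8008.
Mean component reliability = 0.7450.
Difference = 0.8008 − 0.7450 = 0.056.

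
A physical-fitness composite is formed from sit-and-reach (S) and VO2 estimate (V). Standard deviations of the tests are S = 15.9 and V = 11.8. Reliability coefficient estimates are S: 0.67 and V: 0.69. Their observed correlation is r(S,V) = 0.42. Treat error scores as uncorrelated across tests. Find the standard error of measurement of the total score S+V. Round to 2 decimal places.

Var(total) = 392.05 + 157.601 = 549.651.
True-score variance = 265.458 + 157.601 = 423.059, so reliability = 0.7697.
Error variance = 549.651 − 423.059 = 126.592; SEM = √126.592 = 11.25.

11.25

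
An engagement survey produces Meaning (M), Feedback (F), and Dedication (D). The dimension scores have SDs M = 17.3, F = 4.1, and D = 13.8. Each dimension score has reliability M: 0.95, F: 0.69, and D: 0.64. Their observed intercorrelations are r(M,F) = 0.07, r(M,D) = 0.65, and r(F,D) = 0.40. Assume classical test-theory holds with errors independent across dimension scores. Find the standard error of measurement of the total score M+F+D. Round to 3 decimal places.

9.420

Var(total) = 506.54 + 365.556 = 872.096.
True-score variance = 417.806 + 365.556 = 783.362, so reliability = 0.8983.
Error variance = 872.096 − 783.362 = 88.734; SEM = √88.734 = 9.420.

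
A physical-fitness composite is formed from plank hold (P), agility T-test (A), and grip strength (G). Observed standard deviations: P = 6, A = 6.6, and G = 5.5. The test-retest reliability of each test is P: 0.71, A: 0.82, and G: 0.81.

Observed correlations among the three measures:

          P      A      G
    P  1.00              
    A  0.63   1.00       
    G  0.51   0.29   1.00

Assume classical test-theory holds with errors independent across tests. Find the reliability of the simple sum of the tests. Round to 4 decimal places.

Var(P+A+G) = 6² + 6.6² + 5.5² + 2·[6·6.6·0.63 + 6·5.5·0.51 + 6.6·5.5·0.29] = 109.81 + 104.61 = 214.42.
With uncorrelated errors the cross-covariances are all true-score covariance, so they carry over unchanged; only the diagonal terms shrink to ρᵢσᵢ².
True-score variance = [6²·0.71 + 6.6²·0.82 + 5.5²·0.81] + 104.61 = 85.7817 + 104.61 = 190.392.
Reliability = 190.392 / 214.42 = 0.8879.

0.8879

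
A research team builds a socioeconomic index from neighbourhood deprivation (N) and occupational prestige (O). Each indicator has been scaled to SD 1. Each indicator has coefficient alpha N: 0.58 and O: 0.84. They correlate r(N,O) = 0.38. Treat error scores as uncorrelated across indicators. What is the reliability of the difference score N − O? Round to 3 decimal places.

0.532

Var(N−O) = 1 + 1 − 2·0.38 = 2 − 0.76 = 1.24.
Because errors are independent across components, Cov(Tᵢ,Tⱼ) = Cov(Xᵢ,Xⱼ); the off-diagonal part of the true-score variance is the same as above.
True-score variance = [0.58 + 0.84] − 0.76 = 1.42 − 0.76 = 0.66.
Reliability = 0.66 / 1.24 = 0.532.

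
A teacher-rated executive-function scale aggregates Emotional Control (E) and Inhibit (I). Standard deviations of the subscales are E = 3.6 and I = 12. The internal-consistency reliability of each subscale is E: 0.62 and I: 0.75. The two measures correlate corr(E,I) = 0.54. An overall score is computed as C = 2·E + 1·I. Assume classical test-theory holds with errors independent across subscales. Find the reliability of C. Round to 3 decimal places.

0.807

Var(C) = 2²·3.6² + 12² + 2·[2·3.6·12·0.54] = 195.84 + 93.312 = 289.152.
With uncorrelated errors the cross-covariances are all true-score covariance, so they carry over unchanged; only the diagonal terms shrink to ρᵢσᵢ².
True-score variance = [2²·3.6²·0.62 + 12²·0.75] + 93.312 = 140.141 + 93.312 = 233.453.
Reliability = 233.453 / 289.152 = 0.807.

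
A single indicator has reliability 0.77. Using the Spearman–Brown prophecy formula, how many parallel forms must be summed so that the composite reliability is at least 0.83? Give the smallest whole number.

k ≥ ρ*(1−ρ₁)/(ρ₁(1−ρ*)) = 0.83·0.23 / (0.77·0.17) = 1.458.
Smallest integer k = 2.

2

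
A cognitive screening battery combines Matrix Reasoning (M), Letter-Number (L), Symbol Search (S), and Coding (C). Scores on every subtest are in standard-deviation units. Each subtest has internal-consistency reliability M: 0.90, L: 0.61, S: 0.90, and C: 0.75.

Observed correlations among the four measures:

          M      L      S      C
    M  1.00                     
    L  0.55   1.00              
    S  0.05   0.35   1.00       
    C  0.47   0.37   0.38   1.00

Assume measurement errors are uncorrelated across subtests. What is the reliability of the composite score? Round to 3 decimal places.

0.899

Var(M+L+S+C) = 4 + 2·[0.55 + 0.05 + 0.47 + 0.35 + 0.37 + 0.38] = 4 + 4.34 = 8.34.
Because errors are independent across components, Cov(Tᵢ,Tⱼ) = Cov(Xᵢ,Xⱼ); the off-diagonal part of the true-score variance is the same as above.
True-score variance = [0.90 + 0.61 + 0.90 + 0.75] + 4.34 = 3.16 + 4.34 = 7.5.
Reliability = 7.5 / 8.34 = 0.899.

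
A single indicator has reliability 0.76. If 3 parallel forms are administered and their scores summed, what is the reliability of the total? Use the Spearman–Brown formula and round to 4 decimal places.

ρ_k = kρ / (1 + (k−1)ρ) = 3·0.76 / (1 + 2·0.76) = 2.280 / 2.520 = 0.9048.

0.9048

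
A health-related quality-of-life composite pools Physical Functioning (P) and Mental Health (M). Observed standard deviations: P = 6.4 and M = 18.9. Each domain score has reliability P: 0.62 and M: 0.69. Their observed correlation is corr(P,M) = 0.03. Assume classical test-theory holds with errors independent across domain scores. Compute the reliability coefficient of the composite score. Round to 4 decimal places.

0.6885

Var(P+M) = 6.4² + 18.9² + 2·[6.4·18.9·0.03] = 398.17 + 7.2576 = 405.428.
Because errors are independent across components, Cov(Tᵢ,Tⱼ) = Cov(Xᵢ,Xⱼ); the off-diagonal part of the true-score variance is the same as above.
True-score variance = [6.4²·0.62 + 18.9²·0.69] + 7.2576 = 271.87 + 7.2576 = 279.128.
Reliability = 279.128 / 405.428 = 0.6885.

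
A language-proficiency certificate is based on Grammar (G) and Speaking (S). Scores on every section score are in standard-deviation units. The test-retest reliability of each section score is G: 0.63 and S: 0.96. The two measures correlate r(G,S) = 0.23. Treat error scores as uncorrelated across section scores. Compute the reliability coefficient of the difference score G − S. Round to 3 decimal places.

Var(G−S) = 1 + 1 − 2·0.23 = 2 − 0.46 = 1.54.
Under uncorrelated errors the observed covariances equal the true-score covariances, so only the own-variance terms attenuate.
True-score variance = [0.63 + 0.96] − 0.46 = 1.59 − 0.46 = 1.13.
Reliability = 1.13 / 1.54 = 0.734.

0.734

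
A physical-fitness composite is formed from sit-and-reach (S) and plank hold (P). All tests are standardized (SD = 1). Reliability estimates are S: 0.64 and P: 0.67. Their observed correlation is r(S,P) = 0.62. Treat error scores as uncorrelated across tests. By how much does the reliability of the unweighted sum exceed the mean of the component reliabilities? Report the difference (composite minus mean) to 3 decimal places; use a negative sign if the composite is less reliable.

0.132

Var(sum) = 2 + 1.24 = 3.24; true-score variance = 1.31 + 1.24 = 2.55; composite reliability = 0.7870.
Mean component reliability = 0.6550.
Difference = 0.7870 − 0.6550 = 0.132.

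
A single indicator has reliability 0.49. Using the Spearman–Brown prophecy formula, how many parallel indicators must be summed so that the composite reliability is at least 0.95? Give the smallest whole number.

20

k ≥ ρ*(1−ρ₁)/(ρ₁(1−ρ*)) = 0.95·0.51 / (0.49·0.05) = 19.776.
Smallest integer k = 20.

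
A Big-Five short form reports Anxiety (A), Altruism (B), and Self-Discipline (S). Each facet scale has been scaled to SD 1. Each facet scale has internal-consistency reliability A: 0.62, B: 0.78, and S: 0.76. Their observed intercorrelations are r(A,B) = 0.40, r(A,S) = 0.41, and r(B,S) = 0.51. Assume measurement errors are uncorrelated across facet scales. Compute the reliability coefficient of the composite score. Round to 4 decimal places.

0.8511

Var(A+B+S) = 3 + 2·[0.40 + 0.41 + 0.51] = 3 + 2.64 = 5.64.
Because errors are independent across components, Cov(Tᵢ,Tⱼ) = Cov(Xᵢ,Xⱼ); the off-diagonal part of the true-score variance is the same as above.
True-score variance = [0.62 + 0.78 + 0.76] + 2.64 = 2.16 + 2.64 = 4.8.
Reliability = 4.8 / 5.64 = 0.8511.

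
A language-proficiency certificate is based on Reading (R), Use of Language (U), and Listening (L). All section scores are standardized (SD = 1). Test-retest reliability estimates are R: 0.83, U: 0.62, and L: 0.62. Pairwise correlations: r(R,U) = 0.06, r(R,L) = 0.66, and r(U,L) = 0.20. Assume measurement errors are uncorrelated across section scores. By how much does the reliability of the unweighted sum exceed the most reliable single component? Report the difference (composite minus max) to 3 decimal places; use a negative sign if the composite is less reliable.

Var(sum) = 3 + 1.84 = 4.84; true-score variance = 2.07 + 1.84 = 3.91; composite reliability = 0.8079.
Max component reliability = 0.8300.
Difference = 0.8079 − 0.8300 = -0.022.

-0.022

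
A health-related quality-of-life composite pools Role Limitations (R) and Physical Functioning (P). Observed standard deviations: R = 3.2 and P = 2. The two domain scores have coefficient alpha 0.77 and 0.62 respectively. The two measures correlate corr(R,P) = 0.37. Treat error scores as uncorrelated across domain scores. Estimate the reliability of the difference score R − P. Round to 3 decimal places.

0.592

Var(R−P) = 3.2² + 2² − 2·3.2·2·0.37 = 14.24 − 4.736 = 9.504.
Because errors are independent across components, Cov(Tᵢ,Tⱼ) = Cov(Xᵢ,Xⱼ); the off-diagonal part of the true-score variance is the same as above.
True-score variance = [3.2²·0.77 + 2²·0.62] − 4.736 = 10.3648 − 4.736 = 5.6288.
Reliability = 5.6288 / 9.504 = 0.592.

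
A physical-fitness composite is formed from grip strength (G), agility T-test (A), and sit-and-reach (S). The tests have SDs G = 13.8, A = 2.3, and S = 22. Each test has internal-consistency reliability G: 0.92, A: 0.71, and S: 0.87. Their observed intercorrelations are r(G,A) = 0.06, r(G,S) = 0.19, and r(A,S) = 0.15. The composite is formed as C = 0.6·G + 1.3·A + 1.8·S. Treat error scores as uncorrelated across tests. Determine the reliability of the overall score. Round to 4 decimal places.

0.8828

Var(C) = 0.6²·13.8² + 1.3²·2.3² + 1.8²·22² + 2·[0.78·13.8·2.3·0.06 + 1.08·13.8·22·0.19 + 2.34·2.3·22·0.15] = 1645.66 + 163.09 = 1808.75.
Because errors are independent across components, Cov(Tᵢ,Tⱼ) = Cov(Xᵢ,Xⱼ); the off-diagonal part of the true-score variance is the same as above.
True-score variance = [0.6²·13.8²·0.92 + 1.3²·2.3²·0.71 + 1.8²·22²·0.87] + 163.09 = 1433.72 + 163.09 = 1596.81.
Reliability = 1596.81 / 1808.75 = 0.8828.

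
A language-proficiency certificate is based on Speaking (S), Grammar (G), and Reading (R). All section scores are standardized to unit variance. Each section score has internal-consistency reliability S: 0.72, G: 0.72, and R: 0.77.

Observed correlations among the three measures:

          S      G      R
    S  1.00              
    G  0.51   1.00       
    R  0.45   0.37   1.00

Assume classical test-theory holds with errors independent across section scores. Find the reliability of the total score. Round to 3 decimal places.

Var(S+G+R) = 3 + 2·[0.51 + 0.45 + 0.37] = 3 + 2.66 = 5.66.
Under uncorrelated errors the observed covariances equal the true-score covariances, so only the own-variance terms attenuate.
True-score variance = [0.72 + 0.72 + 0.77] + 2.66 = 2.21 + 2.66 = 4.87.
Reliability = 4.87 / 5.66 = 0.860.

0.860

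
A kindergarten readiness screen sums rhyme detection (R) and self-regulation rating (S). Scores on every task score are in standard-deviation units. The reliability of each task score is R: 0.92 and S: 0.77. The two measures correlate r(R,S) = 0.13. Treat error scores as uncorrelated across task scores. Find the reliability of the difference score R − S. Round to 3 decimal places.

Var(R−S) = 1 + 1 − 2·0.13 = 2 − 0.26 = 1.74.
Because errors are independent across components, Cov(Tᵢ,Tⱼ) = Cov(Xᵢ,Xⱼ); the off-diagonal part of the true-score variance is the same as above.
True-score variance = [0.92 + 0.77] − 0.26 = 1.69 − 0.26 = 1.43.
Reliability = 1.43 / 1.74 = 0.822.

0.822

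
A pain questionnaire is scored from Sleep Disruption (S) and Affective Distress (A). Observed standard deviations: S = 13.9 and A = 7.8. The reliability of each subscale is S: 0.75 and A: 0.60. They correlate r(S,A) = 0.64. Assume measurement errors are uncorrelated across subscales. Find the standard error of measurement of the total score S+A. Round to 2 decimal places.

Var(total) = 254.05 + 138.778 = 392.828.
True-score variance = 181.411 + 138.778 = 320.189, so reliability = 0.8151.
Error variance = 392.828 − 320.189 = 72.6385; SEM = √72.6385 = 8.52.

8.52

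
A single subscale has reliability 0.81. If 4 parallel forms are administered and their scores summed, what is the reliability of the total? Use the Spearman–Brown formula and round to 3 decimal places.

ρ_k = kρ / (1 + (k−1)ρ) = 4·0.81 / (1 + 3·0.81) = 3.240 / 3.430 = 0.945.

0.945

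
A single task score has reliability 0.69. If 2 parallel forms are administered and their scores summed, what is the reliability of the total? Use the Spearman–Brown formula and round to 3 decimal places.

ρ_k = kρ / (1 + (k−1)ρ) = 2·0.69 / (1 + 1·0.69) = 1.380 / 1.690 = 0.817.

0.817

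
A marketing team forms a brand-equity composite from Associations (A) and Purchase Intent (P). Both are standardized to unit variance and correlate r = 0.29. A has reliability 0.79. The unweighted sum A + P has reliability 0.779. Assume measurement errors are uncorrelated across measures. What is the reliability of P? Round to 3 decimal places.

Var(A+P) = 2 + 2·0.29 = 2.580.
True-score variance = ρ_A + ρ_P + 2·0.29, so 0.779 = (0.79 + ρ_P + 0.58) / 2.580.
ρ_P = 0.779·2.580 − 0.79 − 0.58 = 0.640.

0.640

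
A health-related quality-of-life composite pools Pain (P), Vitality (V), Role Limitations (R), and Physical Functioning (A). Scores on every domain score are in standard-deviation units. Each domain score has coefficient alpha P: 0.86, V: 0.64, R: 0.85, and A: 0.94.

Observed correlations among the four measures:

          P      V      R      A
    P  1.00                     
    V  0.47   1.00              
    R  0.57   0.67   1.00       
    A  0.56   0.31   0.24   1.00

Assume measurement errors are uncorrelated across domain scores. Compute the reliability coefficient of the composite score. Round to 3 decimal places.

Var(P+V+R+A) = 4 + 2·[0.47 + 0.57 + 0.56 + 0.67 + 0.31 + 0.24] = 4 + 5.64 = 9.64.
Under uncorrelated errors the observed covariances equal the true-score covariances, so only the own-variance terms attenuate.
True-score variance = [0.86 + 0.64 + 0.85 + 0.94] + 5.64 = 3.29 + 5.64 = 8.93.
Reliability = 8.93 / 9.64 = 0.926.

0.926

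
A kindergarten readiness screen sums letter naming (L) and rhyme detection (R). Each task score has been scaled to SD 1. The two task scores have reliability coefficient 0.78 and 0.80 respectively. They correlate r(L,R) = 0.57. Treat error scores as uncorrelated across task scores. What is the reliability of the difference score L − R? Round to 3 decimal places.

0.512

Var(L−R) = 1 + 1 − 2·0.57 = 2 − 1.14 = 0.86.
Because errors are independent across components, Cov(Tᵢ,Tⱼ) = Cov(Xᵢ,Xⱼ); the off-diagonal part of the true-score variance is the same as above.
True-score variance = [0.78 + 0.80] − 1.14 = 1.58 − 1.14 = 0.44.
Reliability = 0.44 / 0.86 = 0.512.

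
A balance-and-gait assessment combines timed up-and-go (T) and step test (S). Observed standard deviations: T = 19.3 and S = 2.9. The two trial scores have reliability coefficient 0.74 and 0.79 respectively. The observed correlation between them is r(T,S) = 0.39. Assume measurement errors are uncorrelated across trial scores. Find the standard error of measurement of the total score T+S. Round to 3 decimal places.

9.930

Var(total) = 380.9 + 43.6566 = 424.557.
True-score variance = 282.286 + 43.6566 = 325.943, so reliability = 0.7677.
Error variance = 424.557 − 325.943 = 98.6135; SEM = √98.6135 = 9.930.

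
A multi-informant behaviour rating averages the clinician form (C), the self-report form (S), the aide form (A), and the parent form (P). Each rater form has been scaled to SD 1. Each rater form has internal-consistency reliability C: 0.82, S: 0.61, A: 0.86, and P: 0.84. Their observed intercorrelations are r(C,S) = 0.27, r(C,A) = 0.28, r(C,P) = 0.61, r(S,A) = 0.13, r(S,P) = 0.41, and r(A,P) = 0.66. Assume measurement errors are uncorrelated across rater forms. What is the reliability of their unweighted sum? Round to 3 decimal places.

0.900

Var(C+S+A+P) = 4 + 2·[0.27 + 0.28 + 0.61 + 0.13 + 0.41 + 0.66] = 4 + 4.72 = 8.72.
With uncorrelated errors the cross-covariances are all true-score covariance, so they carry over unchanged; only the diagonal terms shrink to ρᵢσᵢ².
True-score variance = [0.82 + 0.61 + 0.86 + 0.84] + 4.72 = 3.13 + 4.72 = 7.85.
Reliability = 7.85 / 8.72 = 0.900.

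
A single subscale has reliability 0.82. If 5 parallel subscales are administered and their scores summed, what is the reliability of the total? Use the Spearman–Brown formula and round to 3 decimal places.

ρ_k = kρ / (1 + (k−1)ρ) = 5·0.82 / (1 + 4·0.82) = 4.100 / 4.280 = 0.958.

0.958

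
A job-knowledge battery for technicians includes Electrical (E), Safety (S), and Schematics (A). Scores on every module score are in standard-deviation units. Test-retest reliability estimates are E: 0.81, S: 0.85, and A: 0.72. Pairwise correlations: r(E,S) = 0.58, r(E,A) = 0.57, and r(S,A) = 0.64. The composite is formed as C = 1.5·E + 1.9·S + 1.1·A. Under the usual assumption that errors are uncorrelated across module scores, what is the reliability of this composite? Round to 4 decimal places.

0.9124

Var(C) = 1.5² + 1.9² + 1.1² + 2·[2.85·0.58 + 1.65·0.57 + 2.09·0.64] = 7.07 + 7.8622 = 14.9322.
Under uncorrelated errors the observed covariances equal the true-score covariances, so only the own-variance terms attenuate.
True-score variance = [1.5²·0.81 + 1.9²·0.85 + 1.1²·0.72] + 7.8622 = 5.7622 + 7.8622 = 13.6244.
Reliability = 13.6244 / 14.9322 = 0.9124.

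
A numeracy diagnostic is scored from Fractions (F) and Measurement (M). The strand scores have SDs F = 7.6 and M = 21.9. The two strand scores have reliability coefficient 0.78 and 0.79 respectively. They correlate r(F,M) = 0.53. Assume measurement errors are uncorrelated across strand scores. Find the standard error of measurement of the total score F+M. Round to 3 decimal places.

Var(total) = 537.37 + 176.426 = 713.796.
True-score variance = 423.945 + 176.426 = 600.371, so reliability = 0.8411.
Error variance = 713.796 − 600.371 = 113.425; SEM = √113.425 = 10.650.

10.650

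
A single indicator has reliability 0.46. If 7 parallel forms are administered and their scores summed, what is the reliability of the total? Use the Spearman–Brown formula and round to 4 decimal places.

ρ_k = kρ / (1 + (k−1)ρ) = 7·0.46 / (1 + 6·0.46) = 3.220 / 3.760 = 0.8564.

0.8564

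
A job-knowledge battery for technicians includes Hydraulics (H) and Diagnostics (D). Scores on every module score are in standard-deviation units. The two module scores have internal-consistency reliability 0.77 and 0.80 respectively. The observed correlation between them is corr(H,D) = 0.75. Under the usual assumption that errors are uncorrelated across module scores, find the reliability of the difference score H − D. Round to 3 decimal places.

Var(H−D) = 1 + 1 − 2·0.75 = 2 − 1.5 = 0.5.
Under uncorrelated errors the observed covariances equal the true-score covariances, so only the own-variance terms attenuate.
True-score variance = [0.77 + 0.80] − 1.5 = 1.57 − 1.5 = 0.07.
Reliability = 0.07 / 0.5 = 0.140.

0.140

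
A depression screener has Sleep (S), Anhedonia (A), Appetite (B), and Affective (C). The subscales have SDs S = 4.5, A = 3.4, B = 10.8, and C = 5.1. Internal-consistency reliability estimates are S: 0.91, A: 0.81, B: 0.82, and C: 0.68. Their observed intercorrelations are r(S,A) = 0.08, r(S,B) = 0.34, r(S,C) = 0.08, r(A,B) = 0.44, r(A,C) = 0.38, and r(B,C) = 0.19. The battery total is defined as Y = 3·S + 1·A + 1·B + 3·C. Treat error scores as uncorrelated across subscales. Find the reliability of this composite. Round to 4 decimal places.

Var(Y) = 3²·4.5² + 3.4² + 10.8² + 3²·5.1² + 2·[3·4.5·3.4·0.08 + 3·4.5·10.8·0.34 + 9·4.5·5.1·0.08 + 3.4·10.8·0.44 + 3·3.4·5.1·0.38 + 3·10.8·5.1·0.19] = 544.54 + 274.176 = 818.716.
Under uncorrelated errors the observed covariances equal the true-score covariances, so only the own-variance terms attenuate.
True-score variance = [3²·4.5²·0.91 + 3.4²·0.81 + 10.8²·0.82 + 3²·5.1²·0.68] + 274.176 = 430.037 + 274.176 = 704.213.
Reliability = 704.213 / 818.716 = 0.8601.

0.8601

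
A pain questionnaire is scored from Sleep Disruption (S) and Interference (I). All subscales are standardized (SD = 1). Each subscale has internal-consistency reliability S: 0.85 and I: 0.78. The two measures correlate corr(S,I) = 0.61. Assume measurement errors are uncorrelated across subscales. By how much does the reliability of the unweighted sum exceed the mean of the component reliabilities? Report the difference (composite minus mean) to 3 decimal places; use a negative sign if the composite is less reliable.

Var(sum) = 2 + 1.22 = 3.22; true-score variance = 1.63 + 1.22 = 2.85; composite reliability = 0.8851.
Mean component reliability = 0.8150.
Difference = 0.8851 − 0.8150 = 0.070.

0.070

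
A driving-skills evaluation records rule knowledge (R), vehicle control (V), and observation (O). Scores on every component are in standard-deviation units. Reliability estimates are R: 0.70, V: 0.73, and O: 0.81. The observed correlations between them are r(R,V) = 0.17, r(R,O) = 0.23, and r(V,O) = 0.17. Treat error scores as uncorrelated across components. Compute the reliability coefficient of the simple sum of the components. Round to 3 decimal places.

Var(R+V+O) = 3 + 2·[0.17 + 0.23 + 0.17] = 3 + 1.14 = 4.14.
With uncorrelated errors the cross-covariances are all true-score covariance, so they carry over unchanged; only the diagonal terms shrink to ρᵢσᵢ².
True-score variance = [0.70 + 0.73 + 0.81] + 1.14 = 2.24 + 1.14 = 3.38.
Reliability = 3.38 / 4.14 = 0.816.

0.816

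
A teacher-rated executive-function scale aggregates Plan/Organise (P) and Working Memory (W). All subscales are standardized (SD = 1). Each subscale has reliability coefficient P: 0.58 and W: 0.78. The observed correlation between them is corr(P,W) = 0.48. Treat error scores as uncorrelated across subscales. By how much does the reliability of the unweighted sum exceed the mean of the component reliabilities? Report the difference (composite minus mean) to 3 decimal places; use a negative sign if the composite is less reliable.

0.104

Var(sum) = 2 + 0.96 = 2.96; true-score variance = 1.36 + 0.96 = 2.32; composite reliability = 0.7838.
Mean component reliability = 0.6800.
Difference = 0.7838 − 0.6800 = 0.104.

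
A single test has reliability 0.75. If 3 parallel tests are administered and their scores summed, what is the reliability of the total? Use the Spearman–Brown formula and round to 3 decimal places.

ρ_k = kρ / (1 + (k−1)ρ) = 3·0.75 / (1 + 2·0.75) = 2.250 / 2.500 = 0.900.

0.900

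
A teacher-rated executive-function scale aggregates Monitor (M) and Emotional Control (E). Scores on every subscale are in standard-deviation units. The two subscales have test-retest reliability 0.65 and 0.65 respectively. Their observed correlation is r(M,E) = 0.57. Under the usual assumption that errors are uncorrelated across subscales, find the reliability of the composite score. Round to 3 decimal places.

Var(M+E) = 2 + 2·[0.57] = 2 + 1.14 = 3.14.
With uncorrelated errors the cross-covariances are all true-score covariance, so they carry over unchanged; only the diagonal terms shrink to ρᵢσᵢ².
True-score variance = [0.65 + 0.65] + 1.14 = 1.3 + 1.14 = 2.44.
Reliability = 2.44 / 3.14 = 0.777.

0.777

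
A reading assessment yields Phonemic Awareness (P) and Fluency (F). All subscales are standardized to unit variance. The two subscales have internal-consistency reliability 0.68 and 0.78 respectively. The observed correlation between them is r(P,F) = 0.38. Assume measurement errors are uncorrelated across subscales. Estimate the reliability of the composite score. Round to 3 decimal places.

Var(P+F) = 2 + 2·[0.38] = 2 + 0.76 = 2.76.
Because errors are independent across components, Cov(Tᵢ,Tⱼ) = Cov(Xᵢ,Xⱼ); the off-diagonal part of the true-score variance is the same as above.
True-score variance = [0.68 + 0.78] + 0.76 = 1.46 + 0.76 = 2.22.
Reliability = 2.22 / 2.76 = 0.804.

0.804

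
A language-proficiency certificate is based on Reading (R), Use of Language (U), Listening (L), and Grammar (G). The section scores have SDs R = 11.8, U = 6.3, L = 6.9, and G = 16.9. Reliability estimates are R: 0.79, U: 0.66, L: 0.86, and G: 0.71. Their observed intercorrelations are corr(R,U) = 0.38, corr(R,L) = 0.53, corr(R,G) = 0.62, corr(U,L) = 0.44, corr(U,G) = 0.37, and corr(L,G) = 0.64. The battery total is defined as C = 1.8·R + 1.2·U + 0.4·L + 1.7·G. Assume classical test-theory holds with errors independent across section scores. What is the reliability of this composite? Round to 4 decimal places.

0.8616

Var(C) = 1.8²·11.8² + 1.2²·6.3² + 0.4²·6.9² + 1.7²·16.9² + 2·[2.16·11.8·6.3·0.38 + 0.72·11.8·6.9·0.53 + 3.06·11.8·16.9·0.62 + 0.48·6.3·6.9·0.44 + 2.04·6.3·16.9·0.37 + 0.68·6.9·16.9·0.64] = 1341.32 + 1221.44 = 2562.76.
Because errors are independent across components, Cov(Tᵢ,Tⱼ) = Cov(Xᵢ,Xⱼ); the off-diagonal part of the true-score variance is the same as above.
True-score variance = [1.8²·11.8²·0.79 + 1.2²·6.3²·0.66 + 0.4²·6.9²·0.86 + 1.7²·16.9²·0.71] + 1221.44 = 986.714 + 1221.44 = 2208.16.
Reliability = 2208.16 / 2562.76 = 0.8616.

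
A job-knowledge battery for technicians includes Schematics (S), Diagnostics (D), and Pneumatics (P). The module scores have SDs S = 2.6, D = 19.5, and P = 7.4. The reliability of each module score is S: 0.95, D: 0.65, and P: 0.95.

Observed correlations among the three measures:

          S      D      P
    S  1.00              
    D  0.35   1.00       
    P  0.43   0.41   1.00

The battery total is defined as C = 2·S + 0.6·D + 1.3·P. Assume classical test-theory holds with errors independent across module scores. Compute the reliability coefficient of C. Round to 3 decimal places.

0.876

Var(C) = 2²·2.6² + 0.6²·19.5² + 1.3²·7.4² + 2·[1.2·2.6·19.5·0.35 + 2.6·2.6·7.4·0.43 + 0.78·19.5·7.4·0.41] = 256.474 + 177.903 = 434.377.
Because errors are independent across components, Cov(Tᵢ,Tⱼ) = Cov(Xᵢ,Xⱼ); the off-diagonal part of the true-score variance is the same as above.
True-score variance = [2²·2.6²·0.95 + 0.6²·19.5²·0.65 + 1.3²·7.4²·0.95] + 177.903 = 202.584 + 177.903 = 380.487.
Reliability = 380.487 / 434.377 = 0.876.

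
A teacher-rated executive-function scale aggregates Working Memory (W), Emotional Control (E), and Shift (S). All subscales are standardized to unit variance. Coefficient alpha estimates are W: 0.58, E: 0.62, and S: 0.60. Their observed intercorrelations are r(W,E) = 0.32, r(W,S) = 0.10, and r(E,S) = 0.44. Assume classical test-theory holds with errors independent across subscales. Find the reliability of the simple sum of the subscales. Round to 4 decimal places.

Var(W+E+S) = 3 + 2·[0.32 + 0.10 + 0.44] = 3 + 1.72 = 4.72.
Under uncorrelated errors the observed covariances equal the true-score covariances, so only the own-variance terms attenuate.
True-score variance = [0.58 + 0.62 + 0.60] + 1.72 = 1.8 + 1.72 = 3.52.
Reliability = 3.52 / 4.72 = 0.7458.

0.7458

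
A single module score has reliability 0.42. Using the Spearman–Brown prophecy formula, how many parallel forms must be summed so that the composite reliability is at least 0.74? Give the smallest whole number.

4

k ≥ ρ*(1−ρ₁)/(ρ₁(1−ρ*)) = 0.74·0.58 / (0.42·0.26) = 3.930.
Smallest integer k = 4.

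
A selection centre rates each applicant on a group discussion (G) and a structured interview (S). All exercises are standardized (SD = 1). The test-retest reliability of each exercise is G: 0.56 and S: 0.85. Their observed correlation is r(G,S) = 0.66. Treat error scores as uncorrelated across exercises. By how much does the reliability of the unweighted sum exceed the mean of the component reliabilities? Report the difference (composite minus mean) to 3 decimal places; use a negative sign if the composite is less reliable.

Var(sum) = 2 + 1.32 = 3.32; true-score variance = 1.41 + 1.32 = 2.73; composite reliability = 0.8223.
Mean component reliability = 0.7050.
Difference = 0.8223 − 0.7050 = 0.117.

0.117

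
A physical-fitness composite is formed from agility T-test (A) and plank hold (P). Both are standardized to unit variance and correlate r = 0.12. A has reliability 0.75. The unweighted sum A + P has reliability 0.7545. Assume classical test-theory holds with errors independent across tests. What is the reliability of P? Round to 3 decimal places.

Var(A+P) = 2 + 2·0.12 = 2.240.
True-score variance = ρ_A + ρ_P + 2·0.12, so 0.7545 = (0.75 + ρ_P + 0.24) / 2.240.
ρ_P = 0.7545·2.240 − 0.75 − 0.24 = 0.700.

0.700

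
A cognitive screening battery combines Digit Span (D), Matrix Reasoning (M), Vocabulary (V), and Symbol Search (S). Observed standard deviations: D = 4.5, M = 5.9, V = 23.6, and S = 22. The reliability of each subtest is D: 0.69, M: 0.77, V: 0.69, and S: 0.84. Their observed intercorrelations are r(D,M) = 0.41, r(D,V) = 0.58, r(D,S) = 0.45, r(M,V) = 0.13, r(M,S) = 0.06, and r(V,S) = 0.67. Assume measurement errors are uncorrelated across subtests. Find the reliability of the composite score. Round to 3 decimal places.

0.873

Var(D+M+V+S) = 4.5² + 5.9² + 23.6² + 22² + 2·[4.5·5.9·0.41 + 4.5·23.6·0.58 + 4.5·22·0.45 + 5.9·23.6·0.13 + 5.9·22·0.06 + 23.6·22·0.67] = 1096.02 + 981.569 = 2077.59.
With uncorrelated errors the cross-covariances are all true-score covariance, so they carry over unchanged; only the diagonal terms shrink to ρᵢσᵢ².
True-score variance = [4.5²·0.69 + 5.9²·0.77 + 23.6²·0.69 + 22²·0.84] + 981.569 = 831.639 + 981.569 = 1813.21.
Reliability = 1813.21 / 2077.59 = 0.873.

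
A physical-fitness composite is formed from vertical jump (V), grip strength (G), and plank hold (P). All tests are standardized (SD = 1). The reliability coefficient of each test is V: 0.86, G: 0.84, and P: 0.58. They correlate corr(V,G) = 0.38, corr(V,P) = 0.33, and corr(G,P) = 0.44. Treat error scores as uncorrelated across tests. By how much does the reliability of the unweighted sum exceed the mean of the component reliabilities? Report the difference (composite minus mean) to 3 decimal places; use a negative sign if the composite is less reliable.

0.104

Var(sum) = 3 + 2.3 = 5.3; true-score variance = 2.28 + 2.3 = 4.58; composite reliability = 0.8642.
Mean component reliability = 0.7600.
Difference = 0.8642 − 0.7600 = 0.104.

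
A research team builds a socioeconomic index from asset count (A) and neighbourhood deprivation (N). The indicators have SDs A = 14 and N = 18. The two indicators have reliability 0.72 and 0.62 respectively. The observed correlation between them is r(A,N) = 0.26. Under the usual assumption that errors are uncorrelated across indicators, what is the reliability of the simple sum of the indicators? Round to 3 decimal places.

Var(A+N) = 14² + 18² + 2·[14·18·0.26] = 520 + 131.04 = 651.04.
Under uncorrelated errors the observed covariances equal the true-score covariances, so only the own-variance terms attenuate.
True-score variance = [14²·0.72 + 18²·0.62] + 131.04 = 342 + 131.04 = 473.04.
Reliability = 473.04 / 651.04 = 0.727.

0.727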